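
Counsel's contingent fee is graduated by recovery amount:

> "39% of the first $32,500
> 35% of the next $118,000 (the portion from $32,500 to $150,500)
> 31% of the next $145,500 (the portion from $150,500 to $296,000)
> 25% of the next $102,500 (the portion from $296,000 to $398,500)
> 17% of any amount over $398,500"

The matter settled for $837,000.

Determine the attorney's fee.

$199,250.00

First $32,500 at 39% = $12,675.00
Next $118,000 at 35% = $41,300.00
Next $145,500 at 31% = $45,105.00
Next $102,500 at 25% = $25,625.00
Remaining $438,500 at 17% = $74,545.00
Fee: $12,675.00 + $41,300.00 + $45,105.00 + $25,625.00 + $74,545.00 = $199,250.00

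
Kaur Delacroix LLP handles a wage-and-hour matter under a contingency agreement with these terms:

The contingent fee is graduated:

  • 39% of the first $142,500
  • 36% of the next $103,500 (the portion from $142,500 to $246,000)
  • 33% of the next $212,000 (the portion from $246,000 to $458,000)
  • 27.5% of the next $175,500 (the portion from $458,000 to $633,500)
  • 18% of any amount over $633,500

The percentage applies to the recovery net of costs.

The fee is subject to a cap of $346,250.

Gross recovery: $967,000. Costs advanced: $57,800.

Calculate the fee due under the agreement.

Fee base (net of costs): $967,000 − $57,800 = $909,200
First $142,500 at 39% = $55,575.00
Next $103,500 at 36% = $37,260.00
Next $212,000 at 33% = $69,960.00
Next $175,500 at 27.5% = $48,262.50
Remaining $275,700 at 18% = $49,626.00
Fee: $55,575.00 + $37,260.00 + $69,960.00 + $48,262.50 + $49,626.00 = $260,683.50
$260,683.50 is under the $346,250 cap.

$260,683.50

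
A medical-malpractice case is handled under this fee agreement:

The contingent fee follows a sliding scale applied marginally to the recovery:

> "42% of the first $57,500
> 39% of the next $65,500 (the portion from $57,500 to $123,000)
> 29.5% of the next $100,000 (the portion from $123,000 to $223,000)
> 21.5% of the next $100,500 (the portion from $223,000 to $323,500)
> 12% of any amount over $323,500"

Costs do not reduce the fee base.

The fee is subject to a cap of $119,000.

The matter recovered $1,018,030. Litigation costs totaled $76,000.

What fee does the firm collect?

Fee base is the gross recovery, $1,018,030; costs are reimbursed separately.
First $57,500 at 42% = $24,150.00
Next $65,500 at 39% = $25,545.00
Next $100,000 at 29.5% = $29,500.00
Next $100,500 at 21.5% = $21,607.50
Remaining $694,530 at 12% = $83,343.60
Fee: $24,150.00 + $25,545.00 + $29,500.00 + $21,607.50 + $83,343.60 = $184,146.10
$184,146.10 exceeds the $119,000 cap, so the fee is capped at $119,000.00.

$119,000.00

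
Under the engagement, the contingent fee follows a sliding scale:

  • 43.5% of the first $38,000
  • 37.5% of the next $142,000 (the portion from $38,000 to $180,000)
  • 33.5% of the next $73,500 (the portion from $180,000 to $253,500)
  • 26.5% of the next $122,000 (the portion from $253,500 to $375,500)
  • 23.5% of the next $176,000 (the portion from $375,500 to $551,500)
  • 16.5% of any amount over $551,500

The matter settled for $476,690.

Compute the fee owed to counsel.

First $38,000 at 43.5% = $16,530.00
Next $142,000 at 37.5% = $53,250.00
Next $73,500 at 33.5% = $24,622.50
Next $122,000 at 26.5% = $32,330.00
Remaining $101,190 at 23.5% = $23,779.65
Fee: $16,530.00 + $53,250.00 + $24,622.50 + $32,330.00 + $23,779.65 = $150,512.15

$150,512.15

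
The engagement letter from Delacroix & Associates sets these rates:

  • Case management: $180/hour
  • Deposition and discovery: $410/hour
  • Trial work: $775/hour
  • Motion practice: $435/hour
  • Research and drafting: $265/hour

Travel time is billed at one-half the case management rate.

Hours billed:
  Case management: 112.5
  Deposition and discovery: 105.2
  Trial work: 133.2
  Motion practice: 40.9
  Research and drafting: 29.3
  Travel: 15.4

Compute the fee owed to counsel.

$193,554.00

Case management: 112.5 × $180 = $20,250.00
Deposition and discovery: 105.2 × $410 = $43,132.00
Trial work: 133.2 × $775 = $103,230.00
Motion practice: 40.9 × $435 = $17,791.50
Research and drafting: 29.3 × $265 = $7,764.50
Subtotal: $20,250.00 + $43,132.00 + $103,230.00 + $17,791.50 + $7,764.50 = $192,168.00
Travel: 15.4 × ($180 ÷ 2) = 15.4 × $90.00 = $1,386.00
Total: $192,168.00 + $1,386.00 = $193,554.00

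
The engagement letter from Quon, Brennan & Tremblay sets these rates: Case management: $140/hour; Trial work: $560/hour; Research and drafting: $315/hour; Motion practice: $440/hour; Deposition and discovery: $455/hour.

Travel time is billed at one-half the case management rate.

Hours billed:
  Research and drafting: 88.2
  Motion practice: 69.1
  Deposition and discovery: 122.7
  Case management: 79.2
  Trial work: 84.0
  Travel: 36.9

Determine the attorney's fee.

Case management: 79.2 × $140 = $11,088.00
Trial work: 84.0 × $560 = $47,040.00
Research and drafting: 88.2 × $315 = $27,783.00
Motion practice: 69.1 × $440 = $30,404.00
Deposition and discovery: 122.7 × $455 = $55,828.50
Subtotal: $11,088.00 + $47,040.00 + $27,783.00 + $30,404.00 + $55,828.50 = $172,143.50
Travel: 36.9 × ($140 ÷ 2) = 36.9 × $70.00 = $2,583.00
Total: $172,143.50 + $2,583.00 = $174,726.50

$174,726.50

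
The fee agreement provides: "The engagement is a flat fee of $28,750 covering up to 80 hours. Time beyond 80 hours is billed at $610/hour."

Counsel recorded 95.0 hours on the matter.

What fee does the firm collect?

$37,900.00

Flat fee: $28,750.00
Excess hours: 95.0 − 80 = 15.0
Overrun: 15.0 × $610 = $9,150.00
Total: $28,750.00 + $9,150.00 = $37,900.00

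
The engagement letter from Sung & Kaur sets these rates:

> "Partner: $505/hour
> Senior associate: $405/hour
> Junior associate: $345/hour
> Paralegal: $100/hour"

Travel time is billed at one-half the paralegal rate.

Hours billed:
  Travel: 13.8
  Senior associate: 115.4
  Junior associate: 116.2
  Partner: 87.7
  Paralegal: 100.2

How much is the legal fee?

Partner: 87.7 × $505 = $44,288.50
Senior associate: 115.4 × $405 = $46,737.00
Junior associate: 116.2 × $345 = $40,089.00
Paralegal: 100.2 × $100 = $10,020.00
Subtotal: $44,288.50 + $46,737.00 + $40,089.00 + $10,020.00 = $141,134.50
Travel: 13.8 × ($100 ÷ 2) = 13.8 × $50.00 = $690.00
Total: $141,134.50 + $690.00 = $141,824.50

$141,824.50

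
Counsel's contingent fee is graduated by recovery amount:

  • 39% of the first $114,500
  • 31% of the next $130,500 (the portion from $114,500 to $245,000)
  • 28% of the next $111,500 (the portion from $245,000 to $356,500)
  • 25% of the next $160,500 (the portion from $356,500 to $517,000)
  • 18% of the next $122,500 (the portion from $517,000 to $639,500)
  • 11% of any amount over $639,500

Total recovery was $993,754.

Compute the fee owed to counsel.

$217,472.94

First $114,500 at 39% = $44,655.00
Next $130,500 at 31% = $40,455.00
Next $111,500 at 28% = $31,220.00
Next $160,500 at 25% = $40,125.00
Next $122,500 at 18% = $22,050.00
Remaining $354,254 at 11% = $38,967.94
Fee: $44,655.00 + $40,455.00 + $31,220.00 + $40,125.00 + $22,050.00 + $38,967.94 = $217,472.94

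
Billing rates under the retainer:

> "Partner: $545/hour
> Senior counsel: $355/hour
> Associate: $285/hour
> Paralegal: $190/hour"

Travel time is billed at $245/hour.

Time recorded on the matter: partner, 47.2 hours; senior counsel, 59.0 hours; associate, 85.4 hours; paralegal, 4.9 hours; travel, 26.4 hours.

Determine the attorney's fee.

$78,407.00

Partner: 47.2 × $545 = $25,724.00
Senior counsel: 59.0 × $355 = $20,945.00
Associate: 85.4 × $285 = $24,339.00
Paralegal: 4.9 × $190 = $931.00
Subtotal: $25,724.00 + $20,945.00 + $24,339.00 + $931.00 = $71,939.00
Travel: 26.4 × $245 = $6,468.00
Total: $71,939.00 + $6,468.00 = $78,407.00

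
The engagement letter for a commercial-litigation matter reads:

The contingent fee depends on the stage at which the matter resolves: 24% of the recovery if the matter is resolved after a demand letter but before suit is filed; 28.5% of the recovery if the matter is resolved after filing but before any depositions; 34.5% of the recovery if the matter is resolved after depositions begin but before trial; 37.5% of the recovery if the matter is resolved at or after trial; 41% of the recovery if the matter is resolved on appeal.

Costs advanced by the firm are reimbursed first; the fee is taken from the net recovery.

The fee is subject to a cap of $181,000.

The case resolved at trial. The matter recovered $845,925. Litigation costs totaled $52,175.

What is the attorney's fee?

Fee base (net of costs): $845,925 − $52,175 = $793,750
The matter resolved at trial, so the 37.5% rate applies.
$793,750 × 37.5% = $297,656.25
$297,656.25 exceeds the $181,000 cap, so the fee is capped at $181,000.00.

$181,000.00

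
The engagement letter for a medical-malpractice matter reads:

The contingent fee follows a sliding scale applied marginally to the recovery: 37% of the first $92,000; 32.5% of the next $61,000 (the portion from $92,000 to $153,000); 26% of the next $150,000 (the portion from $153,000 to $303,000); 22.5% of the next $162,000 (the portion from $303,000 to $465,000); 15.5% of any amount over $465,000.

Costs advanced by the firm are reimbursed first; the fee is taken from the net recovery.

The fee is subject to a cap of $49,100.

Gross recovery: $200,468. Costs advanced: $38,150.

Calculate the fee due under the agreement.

Fee base (net of costs): $200,468 − $38,150 = $162,318
First $92,000 at 37% = $34,040.00
Next $61,000 at 32.5% = $19,825.00
Remaining $9,318 at 26% = $2,422.68
Fee: $34,040.00 + $19,825.00 + $2,422.68 = $56,287.68
$56,287.68 exceeds the $49,100 cap, so the fee is capped at $49,100.00.

$49,100.00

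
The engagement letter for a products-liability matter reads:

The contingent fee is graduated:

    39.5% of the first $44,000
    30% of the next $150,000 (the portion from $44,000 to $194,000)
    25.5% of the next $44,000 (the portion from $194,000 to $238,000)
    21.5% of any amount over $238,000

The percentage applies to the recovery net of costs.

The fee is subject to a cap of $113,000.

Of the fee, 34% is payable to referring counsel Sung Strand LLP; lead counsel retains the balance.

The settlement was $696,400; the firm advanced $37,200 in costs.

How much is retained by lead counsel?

$74,580.00

Fee base (net of costs): $696,400 − $37,200 = $659,200
First $44,000 at 39.5% = $17,380.00
Next $150,000 at 30% = $45,000.00
Next $44,000 at 25.5% = $11,220.00
Remaining $421,200 at 21.5% = $90,558.00
Fee: $17,380.00 + $45,000.00 + $11,220.00 + $90,558.00 = $164,158.00
$164,158.00 exceeds the $113,000 cap, so the fee is capped at $113,000.00.
Referral share: 34% of $113,000.00 = $38,420.00; lead counsel retains $113,000.00 − $38,420.00 = $74,580.00.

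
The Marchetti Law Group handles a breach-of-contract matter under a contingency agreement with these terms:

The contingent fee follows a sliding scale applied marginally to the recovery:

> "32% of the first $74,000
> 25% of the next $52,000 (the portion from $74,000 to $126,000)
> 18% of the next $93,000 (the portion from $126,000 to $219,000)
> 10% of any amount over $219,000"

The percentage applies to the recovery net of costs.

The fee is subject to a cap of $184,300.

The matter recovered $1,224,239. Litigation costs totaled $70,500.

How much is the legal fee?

Fee base (net of costs): $1,224,239 − $70,500 = $1,153,739
First $74,000 at 32% = $23,680.00
Next $52,000 at 25% = $13,000.00
Next $93,000 at 18% = $16,740.00
Remaining $934,739 at 10% = $93,473.90
Fee: $23,680.00 + $13,000.00 + $16,740.00 + $93,473.90 = $146,893.90
$146,893.90 is under the $184,300 cap.

$146,893.90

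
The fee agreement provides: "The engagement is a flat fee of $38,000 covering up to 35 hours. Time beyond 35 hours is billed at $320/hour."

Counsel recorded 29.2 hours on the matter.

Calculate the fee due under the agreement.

29.2 hours is within the 35-hour scope; only the flat fee applies.

$38,000.00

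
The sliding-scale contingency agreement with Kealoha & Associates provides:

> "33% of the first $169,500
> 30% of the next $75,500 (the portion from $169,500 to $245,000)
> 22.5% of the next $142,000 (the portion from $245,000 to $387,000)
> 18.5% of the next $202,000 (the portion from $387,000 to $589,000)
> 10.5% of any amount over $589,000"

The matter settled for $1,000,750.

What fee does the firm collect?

First $169,500 at 33% = $55,935.00
Next $75,500 at 30% = $22,650.00
Next $142,000 at 22.5% = $31,950.00
Next $202,000 at 18.5% = $37,370.00
Remaining $411,750 at 10.5% = $43,233.75
Fee: $55,935.00 + $22,650.00 + $31,950.00 + $37,370.00 + $43,233.75 = $191,138.75

$191,138.75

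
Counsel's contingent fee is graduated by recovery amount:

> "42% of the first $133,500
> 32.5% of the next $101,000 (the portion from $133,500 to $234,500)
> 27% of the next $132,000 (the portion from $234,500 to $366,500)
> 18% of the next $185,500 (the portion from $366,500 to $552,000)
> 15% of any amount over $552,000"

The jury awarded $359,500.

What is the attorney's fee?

First $133,500 at 42% = $56,070.00
Next $101,000 at 32.5% = $32,825.00
Remaining $125,000 at 27% = $33,750.00
Fee: $56,070.00 + $32,825.00 + $33,750.00 = $122,645.00

$122,645.00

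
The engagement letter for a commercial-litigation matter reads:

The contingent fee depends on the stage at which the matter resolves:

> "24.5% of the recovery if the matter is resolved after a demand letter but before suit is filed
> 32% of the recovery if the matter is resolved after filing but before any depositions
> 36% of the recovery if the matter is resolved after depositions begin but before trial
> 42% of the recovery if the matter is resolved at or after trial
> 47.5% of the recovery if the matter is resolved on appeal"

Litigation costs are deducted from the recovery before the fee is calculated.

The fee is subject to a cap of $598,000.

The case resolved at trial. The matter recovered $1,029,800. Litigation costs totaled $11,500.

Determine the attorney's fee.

$427,686.00

Fee base (net of costs): $1,029,800 − $11,500 = $1,018,300
The matter resolved at trial, so the 42% rate applies.
$1,018,300 × 42% = $427,686.00
$427,686.00 is under the $598,000 cap.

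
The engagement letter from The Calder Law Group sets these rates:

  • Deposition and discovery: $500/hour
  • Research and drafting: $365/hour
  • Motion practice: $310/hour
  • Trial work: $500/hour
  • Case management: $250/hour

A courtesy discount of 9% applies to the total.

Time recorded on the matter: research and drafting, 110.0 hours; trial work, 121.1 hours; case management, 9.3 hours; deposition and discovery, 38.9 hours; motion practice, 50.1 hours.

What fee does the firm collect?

$125,585.46

Deposition and discovery: 38.9 × $500 = $19,450.00
Research and drafting: 110.0 × $365 = $40,150.00
Motion practice: 50.1 × $310 = $15,531.00
Trial work: 121.1 × $500 = $60,550.00
Case management: 9.3 × $250 = $2,325.00
Subtotal: $138,006.00
Less 9% discount: −$12,420.54
Total: $138,006.00 − $12,420.54 = $125,585.46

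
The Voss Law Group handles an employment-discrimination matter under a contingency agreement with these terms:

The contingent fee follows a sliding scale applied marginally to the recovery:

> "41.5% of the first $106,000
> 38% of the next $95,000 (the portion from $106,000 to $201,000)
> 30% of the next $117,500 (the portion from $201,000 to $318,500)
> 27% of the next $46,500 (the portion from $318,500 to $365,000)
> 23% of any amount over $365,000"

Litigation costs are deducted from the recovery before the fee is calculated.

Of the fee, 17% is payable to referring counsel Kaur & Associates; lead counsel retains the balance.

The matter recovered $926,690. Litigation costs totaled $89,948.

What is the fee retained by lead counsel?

$196,208.40

Fee base (net of costs): $926,690 − $89,948 = $836,742
First $106,000 at 41.5% = $43,990.00
Next $95,000 at 38% = $36,100.00
Next $117,500 at 30% = $35,250.00
Next $46,500 at 27% = $12,555.00
Remaining $471,742 at 23% = $108,500.66
Fee: $43,990.00 + $36,100.00 + $35,250.00 + $12,555.00 + $108,500.66 = $236,395.66
Referral share: 17% of $236,395.66 = $40,187.26; lead counsel retains $236,395.66 − $40,187.26 = $196,208.40.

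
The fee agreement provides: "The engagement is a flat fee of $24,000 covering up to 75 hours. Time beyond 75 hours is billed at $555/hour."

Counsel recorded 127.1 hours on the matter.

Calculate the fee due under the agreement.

$52,915.50

Flat fee: $24,000.00
Excess hours: 127.1 − 75 = 52.1
Overrun: 52.1 × $555 = $28,915.50
Total: $24,000.00 + $28,915.50 = $52,915.50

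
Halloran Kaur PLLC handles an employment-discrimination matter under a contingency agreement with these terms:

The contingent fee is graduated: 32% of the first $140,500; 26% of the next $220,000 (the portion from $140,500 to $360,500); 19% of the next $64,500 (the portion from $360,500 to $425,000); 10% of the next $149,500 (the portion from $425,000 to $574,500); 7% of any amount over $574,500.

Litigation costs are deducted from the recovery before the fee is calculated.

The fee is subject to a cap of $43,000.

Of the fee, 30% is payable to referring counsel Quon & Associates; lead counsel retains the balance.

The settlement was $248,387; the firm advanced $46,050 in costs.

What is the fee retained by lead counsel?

Fee base (net of costs): $248,387 − $46,050 = $202,337
First $140,500 at 32% = $44,960.00
Remaining $61,837 at 26% = $16,077.62
Fee: $44,960.00 + $16,077.62 = $61,037.62
$61,037.62 exceeds the $43,000 cap, so the fee is capped at $43,000.00.
Referral share: 30% of $43,000.00 = $12,900.00; lead counsel retains $43,000.00 − $12,900.00 = $30,100.00.

$30,100.00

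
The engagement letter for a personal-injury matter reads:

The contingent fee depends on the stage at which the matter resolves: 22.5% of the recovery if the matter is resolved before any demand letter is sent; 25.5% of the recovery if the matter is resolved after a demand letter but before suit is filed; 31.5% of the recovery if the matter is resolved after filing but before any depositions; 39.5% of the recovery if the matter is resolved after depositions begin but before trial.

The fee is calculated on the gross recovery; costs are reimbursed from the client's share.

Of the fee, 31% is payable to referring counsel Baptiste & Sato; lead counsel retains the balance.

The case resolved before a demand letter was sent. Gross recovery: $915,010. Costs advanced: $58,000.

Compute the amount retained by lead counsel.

Fee base is the gross recovery, $915,010; costs are reimbursed separately.
The matter resolved before a demand letter was sent, so the 22.5% rate applies.
$915,010 × 22.5% = $205,877.25
Referral share: 31% of $205,877.25 = $63,821.95; lead counsel retains $205,877.25 − $63,821.95 = $142,055.30.

$142,055.30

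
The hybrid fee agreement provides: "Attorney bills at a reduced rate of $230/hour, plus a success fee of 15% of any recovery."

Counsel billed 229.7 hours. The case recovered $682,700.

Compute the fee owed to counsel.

Hourly: 229.7 × $230 = $52,831.00
Success fee: 15% of $682,700 = $102,405.00
Total: $52,831.00 + $102,405.00 = $155,236.00

$155,236.00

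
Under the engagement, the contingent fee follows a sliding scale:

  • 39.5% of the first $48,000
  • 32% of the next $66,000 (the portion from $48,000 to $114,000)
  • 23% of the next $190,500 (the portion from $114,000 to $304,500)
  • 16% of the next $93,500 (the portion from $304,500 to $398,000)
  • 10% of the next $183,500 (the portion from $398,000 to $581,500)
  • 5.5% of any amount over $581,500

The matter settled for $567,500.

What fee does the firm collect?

First $48,000 at 39.5% = $18,960.00
Next $66,000 at 32% = $21,120.00
Next $190,500 at 23% = $43,815.00
Next $93,500 at 16% = $14,960.00
Remaining $169,500 at 10% = $16,950.00
Fee: $18,960.00 + $21,120.00 + $43,815.00 + $14,960.00 + $16,950.00 = $115,805.00

$115,805.00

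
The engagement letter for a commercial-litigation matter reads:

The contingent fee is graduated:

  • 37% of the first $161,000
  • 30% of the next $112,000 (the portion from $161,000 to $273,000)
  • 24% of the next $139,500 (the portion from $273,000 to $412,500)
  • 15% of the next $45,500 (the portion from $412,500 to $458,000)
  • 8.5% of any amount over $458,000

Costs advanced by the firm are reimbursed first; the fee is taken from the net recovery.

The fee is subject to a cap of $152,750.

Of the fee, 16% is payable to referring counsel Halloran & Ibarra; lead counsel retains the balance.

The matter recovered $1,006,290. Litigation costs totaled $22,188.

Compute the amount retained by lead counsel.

$128,310.00

Fee base (net of costs): $1,006,290 − $22,188 = $984,102
First $161,000 at 37% = $59,570.00
Next $112,000 at 30% = $33,600.00
Next $139,500 at 24% = $33,480.00
Next $45,500 at 15% = $6,825.00
Remaining $526,102 at 8.5% = $44,718.67
Fee: $59,570.00 + $33,600.00 + $33,480.00 + $6,825.00 + $44,718.67 = $178,193.67
$178,193.67 exceeds the $152,750 cap, so the fee is capped at $152,750.00.
Referral share: 16% of $152,750.00 = $24,440.00; lead counsel retains $152,750.00 − $24,440.00 = $128,310.00.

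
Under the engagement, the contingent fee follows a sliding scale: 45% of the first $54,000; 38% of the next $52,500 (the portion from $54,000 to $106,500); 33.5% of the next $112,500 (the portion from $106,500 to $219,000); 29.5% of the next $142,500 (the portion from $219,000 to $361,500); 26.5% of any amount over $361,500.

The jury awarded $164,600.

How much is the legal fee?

First $54,000 at 45% = $24,300.00
Next $52,500 at 38% = $19,950.00
Remaining $58,100 at 33.5% = $19,463.50
Fee: $24,300.00 + $19,950.00 + $19,463.50 = $63,713.50

$63,713.50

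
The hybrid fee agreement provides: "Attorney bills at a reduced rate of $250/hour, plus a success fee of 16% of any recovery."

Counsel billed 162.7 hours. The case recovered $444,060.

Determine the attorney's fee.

$111,724.60

Hourly: 162.7 × $250 = $40,675.00
Success fee: 16% of $444,060 = $71,049.60
Total: $40,675.00 + $71,049.60 = $111,724.60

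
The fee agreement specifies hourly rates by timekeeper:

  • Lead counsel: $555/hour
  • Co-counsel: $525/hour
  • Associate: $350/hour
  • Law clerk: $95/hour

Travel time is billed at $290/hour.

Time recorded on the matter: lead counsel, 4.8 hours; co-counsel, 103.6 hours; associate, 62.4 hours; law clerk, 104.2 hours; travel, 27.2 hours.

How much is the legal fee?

Lead counsel: 4.8 × $555 = $2,664.00
Co-counsel: 103.6 × $525 = $54,390.00
Associate: 62.4 × $350 = $21,840.00
Law clerk: 104.2 × $95 = $9,899.00
Subtotal: $2,664.00 + $54,390.00 + $21,840.00 + $9,899.00 = $88,793.00
Travel: 27.2 × $290 = $7,888.00
Total: $88,793.00 + $7,888.00 = $96,681.00

$96,681.00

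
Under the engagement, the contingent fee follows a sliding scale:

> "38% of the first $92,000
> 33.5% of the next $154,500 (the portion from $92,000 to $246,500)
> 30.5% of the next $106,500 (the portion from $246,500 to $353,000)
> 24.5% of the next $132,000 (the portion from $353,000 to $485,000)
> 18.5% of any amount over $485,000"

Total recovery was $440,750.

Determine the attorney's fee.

First $92,000 at 38% = $34,960.00
Next $154,500 at 33.5% = $51,757.50
Next $106,500 at 30.5% = $32,482.50
Remaining $87,750 at 24.5% = $21,498.75
Fee: $34,960.00 + $51,757.50 + $32,482.50 + $21,498.75 = $140,698.75

$140,698.75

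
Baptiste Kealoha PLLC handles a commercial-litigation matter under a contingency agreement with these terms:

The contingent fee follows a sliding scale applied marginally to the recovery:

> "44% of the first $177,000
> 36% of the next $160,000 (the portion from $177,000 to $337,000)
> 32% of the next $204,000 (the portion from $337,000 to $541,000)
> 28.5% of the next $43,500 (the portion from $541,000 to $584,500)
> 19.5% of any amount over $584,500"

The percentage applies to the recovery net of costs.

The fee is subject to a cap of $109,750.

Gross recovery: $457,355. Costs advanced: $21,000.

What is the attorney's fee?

$109,750.00

Fee base (net of costs): $457,355 − $21,000 = $436,355
First $177,000 at 44% = $77,880.00
Next $160,000 at 36% = $57,600.00
Remaining $99,355 at 32% = $31,793.60
Fee: $77,880.00 + $57,600.00 + $31,793.60 = $167,273.60
$167,273.60 exceeds the $109,750 cap, so the fee is capped at $109,750.00.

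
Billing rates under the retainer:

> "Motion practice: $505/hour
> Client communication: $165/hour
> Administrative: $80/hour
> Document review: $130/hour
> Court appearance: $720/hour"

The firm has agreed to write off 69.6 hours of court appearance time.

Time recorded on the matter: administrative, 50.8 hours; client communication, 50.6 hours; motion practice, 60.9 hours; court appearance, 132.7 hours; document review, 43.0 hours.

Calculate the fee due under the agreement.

Motion practice: 60.9 × $505 = $30,754.50
Client communication: 50.6 × $165 = $8,349.00
Administrative: 50.8 × $80 = $4,064.00
Document review: 43.0 × $130 = $5,590.00
Court appearance: 132.7 × $720 = $95,544.00
Subtotal: $144,301.50
Write-off: 69.6 × $720 = $50,112.00
Total: $144,301.50 − $50,112.00 = $94,189.50

$94,189.50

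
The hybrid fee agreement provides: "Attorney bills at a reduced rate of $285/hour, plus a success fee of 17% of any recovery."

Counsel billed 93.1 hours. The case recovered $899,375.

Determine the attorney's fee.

$179,427.25

Hourly: 93.1 × $285 = $26,533.50
Success fee: 17% of $899,375 = $152,893.75
Total: $26,533.50 + $152,893.75 = $179,427.25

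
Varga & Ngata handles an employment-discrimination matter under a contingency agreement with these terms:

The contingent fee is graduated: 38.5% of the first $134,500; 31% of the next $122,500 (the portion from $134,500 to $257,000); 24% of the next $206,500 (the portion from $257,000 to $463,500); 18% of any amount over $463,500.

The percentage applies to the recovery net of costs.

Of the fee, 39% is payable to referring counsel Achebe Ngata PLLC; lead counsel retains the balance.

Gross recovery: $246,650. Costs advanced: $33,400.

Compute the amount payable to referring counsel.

Fee base (net of costs): $246,650 − $33,400 = $213,250
First $134,500 at 38.5% = $51,782.50
Remaining $78,750 at 31% = $24,412.50
Fee: $51,782.50 + $24,412.50 = $76,195.00
Referral share: 39% of $76,195.00 = $29,716.05; lead counsel retains $76,195.00 − $29,716.05 = $46,478.95.

$29,716.05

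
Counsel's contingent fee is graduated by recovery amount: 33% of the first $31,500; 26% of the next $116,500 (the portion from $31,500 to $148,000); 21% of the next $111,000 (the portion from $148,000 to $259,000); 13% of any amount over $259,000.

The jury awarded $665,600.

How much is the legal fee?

First $31,500 at 33% = $10,395.00
Next $116,500 at 26% = $30,290.00
Next $111,000 at 21% = $23,310.00
Remaining $406,600 at 13% = $52,858.00
Fee: $10,395.00 + $30,290.00 + $23,310.00 + $52,858.00 = $116,853.00

$116,853.00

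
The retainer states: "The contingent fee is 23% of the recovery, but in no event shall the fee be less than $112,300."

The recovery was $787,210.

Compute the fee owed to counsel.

23% of $787,210 = $181,058.30
That exceeds the $112,300 minimum.

$181,058.30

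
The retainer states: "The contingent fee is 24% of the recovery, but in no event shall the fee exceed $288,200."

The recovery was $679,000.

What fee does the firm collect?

24% of $679,000 = $162,960.00
That is under the $288,200 cap.

$162,960.00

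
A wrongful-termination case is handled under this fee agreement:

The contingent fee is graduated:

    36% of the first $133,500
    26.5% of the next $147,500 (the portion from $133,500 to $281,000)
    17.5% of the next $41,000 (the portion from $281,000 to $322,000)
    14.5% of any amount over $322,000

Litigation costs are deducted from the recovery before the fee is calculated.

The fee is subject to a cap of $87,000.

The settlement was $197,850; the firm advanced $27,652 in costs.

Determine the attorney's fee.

Fee base (net of costs): $197,850 − $27,652 = $170,198
First $133,500 at 36% = $48,060.00
Remaining $36,698 at 26.5% = $9,724.97
Fee: $48,060.00 + $9,724.97 = $57,784.97
$57,784.97 is under the $87,000 cap.

$57,784.97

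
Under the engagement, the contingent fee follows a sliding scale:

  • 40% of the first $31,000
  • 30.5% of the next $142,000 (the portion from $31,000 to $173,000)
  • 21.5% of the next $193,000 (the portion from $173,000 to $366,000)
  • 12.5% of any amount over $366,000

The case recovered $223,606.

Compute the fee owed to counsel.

$66,590.29

First $31,000 at 40% = $12,400.00
Next $142,000 at 30.5% = $43,310.00
Remaining $50,606 at 21.5% = $10,880.29
Fee: $12,400.00 + $43,310.00 + $10,880.29 = $66,590.29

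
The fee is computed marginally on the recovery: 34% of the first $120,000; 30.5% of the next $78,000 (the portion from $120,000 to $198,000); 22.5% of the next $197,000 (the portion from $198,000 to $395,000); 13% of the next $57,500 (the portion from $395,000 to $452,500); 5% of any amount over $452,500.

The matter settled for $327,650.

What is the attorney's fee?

First $120,000 at 34% = $40,800.00
Next $78,000 at 30.5% = $23,790.00
Remaining $129,650 at 22.5% = $29,171.25
Fee: $40,800.00 + $23,790.00 + $29,171.25 = $93,761.25

$93,761.25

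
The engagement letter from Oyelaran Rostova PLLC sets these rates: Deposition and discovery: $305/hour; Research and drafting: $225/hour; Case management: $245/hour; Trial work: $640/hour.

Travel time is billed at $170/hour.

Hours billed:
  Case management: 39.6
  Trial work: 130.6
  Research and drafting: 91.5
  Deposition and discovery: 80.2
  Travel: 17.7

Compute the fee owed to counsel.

Deposition and discovery: 80.2 × $305 = $24,461.00
Research and drafting: 91.5 × $225 = $20,587.50
Case management: 39.6 × $245 = $9,702.00
Trial work: 130.6 × $640 = $83,584.00
Subtotal: $24,461.00 + $20,587.50 + $9,702.00 + $83,584.00 = $138,334.50
Travel: 17.7 × $170 = $3,009.00
Total: $138,334.50 + $3,009.00 = $141,343.50

$141,343.50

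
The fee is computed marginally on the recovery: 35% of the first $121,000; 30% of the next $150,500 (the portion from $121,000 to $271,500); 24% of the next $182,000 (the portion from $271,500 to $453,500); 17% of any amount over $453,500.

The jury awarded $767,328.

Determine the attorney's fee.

First $121,000 at 35% = $42,350.00
Next $150,500 at 30% = $45,150.00
Next $182,000 at 24% = $43,680.00
Remaining $313,828 at 17% = $53,350.76
Fee: $42,350.00 + $45,150.00 + $43,680.00 + $53,350.76 = $184,530.76

$184,530.76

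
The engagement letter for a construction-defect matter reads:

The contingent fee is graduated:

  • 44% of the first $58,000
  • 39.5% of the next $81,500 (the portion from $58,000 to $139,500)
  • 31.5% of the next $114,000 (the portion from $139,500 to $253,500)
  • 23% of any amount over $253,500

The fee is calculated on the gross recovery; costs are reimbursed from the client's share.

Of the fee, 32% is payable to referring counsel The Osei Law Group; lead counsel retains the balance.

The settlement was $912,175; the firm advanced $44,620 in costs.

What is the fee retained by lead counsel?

$166,680.07

Fee base is the gross recovery, $912,175; costs are reimbursed separately.
First $58,000 at 44% = $25,520.00
Next $81,500 at 39.5% = $32,192.50
Next $114,000 at 31.5% = $35,910.00
Remaining $658,675 at 23% = $151,495.25
Fee: $25,520.00 + $32,192.50 + $35,910.00 + $151,495.25 = $245,117.75
Referral share: 32% of $245,117.75 = $78,437.68; lead counsel retains $245,117.75 − $78,437.68 = $166,680.07.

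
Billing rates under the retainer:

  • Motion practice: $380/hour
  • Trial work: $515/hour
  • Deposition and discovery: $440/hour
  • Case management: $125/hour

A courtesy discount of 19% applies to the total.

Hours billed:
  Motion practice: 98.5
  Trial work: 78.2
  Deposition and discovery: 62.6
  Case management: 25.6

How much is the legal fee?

$87,842.07

Motion practice: 98.5 × $380 = $37,430.00
Trial work: 78.2 × $515 = $40,273.00
Deposition and discovery: 62.6 × $440 = $27,544.00
Case management: 25.6 × $125 = $3,200.00
Subtotal: $108,447.00
Less 19% discount: −$20,604.93
Total: $108,447.00 − $20,604.93 = $87,842.07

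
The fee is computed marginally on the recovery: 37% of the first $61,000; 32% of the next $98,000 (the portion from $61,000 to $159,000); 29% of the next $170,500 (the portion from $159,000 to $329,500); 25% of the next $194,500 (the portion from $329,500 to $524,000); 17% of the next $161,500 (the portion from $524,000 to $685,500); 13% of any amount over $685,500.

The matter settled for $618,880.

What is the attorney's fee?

First $61,000 at 37% = $22,570.00
Next $98,000 at 32% = $31,360.00
Next $170,500 at 29% = $49,445.00
Next $194,500 at 25% = $48,625.00
Remaining $94,880 at 17% = $16,129.60
Fee: $22,570.00 + $31,360.00 + $49,445.00 + $48,625.00 + $16,129.60 = $168,129.60

$168,129.60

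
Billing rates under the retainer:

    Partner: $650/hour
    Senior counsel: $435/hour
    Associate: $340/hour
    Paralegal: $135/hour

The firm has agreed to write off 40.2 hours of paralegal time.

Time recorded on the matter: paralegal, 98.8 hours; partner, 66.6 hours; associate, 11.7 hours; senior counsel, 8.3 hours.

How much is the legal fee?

Partner: 66.6 × $650 = $43,290.00
Senior counsel: 8.3 × $435 = $3,610.50
Associate: 11.7 × $340 = $3,978.00
Paralegal: 98.8 × $135 = $13,338.00
Subtotal: $64,216.50
Write-off: 40.2 × $135 = $5,427.00
Total: $64,216.50 − $5,427.00 = $58,789.50

$58,789.50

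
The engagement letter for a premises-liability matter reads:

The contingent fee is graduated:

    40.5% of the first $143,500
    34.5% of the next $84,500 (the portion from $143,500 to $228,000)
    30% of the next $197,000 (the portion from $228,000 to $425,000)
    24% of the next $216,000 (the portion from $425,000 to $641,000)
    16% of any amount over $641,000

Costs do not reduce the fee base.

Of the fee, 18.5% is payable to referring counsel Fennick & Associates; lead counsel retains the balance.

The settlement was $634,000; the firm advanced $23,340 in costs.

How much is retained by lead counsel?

$160,171.95

Fee base is the gross recovery, $634,000; costs are reimbursed separately.
First $143,500 at 40.5% = $58,117.50
Next $84,500 at 34.5% = $29,152.50
Next $197,000 at 30% = $59,100.00
Remaining $209,000 at 24% = $50,160.00
Fee: $58,117.50 + $29,152.50 + $59,100.00 + $50,160.00 = $196,530.00
Referral share: 18.5% of $196,530.00 = $36,358.05; lead counsel retains $196,530.00 − $36,358.05 = $160,171.95.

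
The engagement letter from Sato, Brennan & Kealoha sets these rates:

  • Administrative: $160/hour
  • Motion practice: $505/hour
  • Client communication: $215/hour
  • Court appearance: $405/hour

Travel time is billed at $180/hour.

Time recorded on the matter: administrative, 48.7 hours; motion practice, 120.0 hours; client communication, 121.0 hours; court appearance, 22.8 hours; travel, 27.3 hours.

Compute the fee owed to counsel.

Administrative: 48.7 × $160 = $7,792.00
Motion practice: 120.0 × $505 = $60,600.00
Client communication: 121.0 × $215 = $26,015.00
Court appearance: 22.8 × $405 = $9,234.00
Subtotal: $7,792.00 + $60,600.00 + $26,015.00 + $9,234.00 = $103,641.00
Travel: 27.3 × $180 = $4,914.00
Total: $103,641.00 + $4,914.00 = $108,555.00

$108,555.00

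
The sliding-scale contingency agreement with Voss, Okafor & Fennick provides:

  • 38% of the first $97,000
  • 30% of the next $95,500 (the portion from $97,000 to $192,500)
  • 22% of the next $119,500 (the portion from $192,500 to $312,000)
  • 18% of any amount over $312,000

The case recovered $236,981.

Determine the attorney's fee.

First $97,000 at 38% = $36,860.00
Next $95,500 at 30% = $28,650.00
Remaining $44,481 at 22% = $9,785.82
Fee: $36,860.00 + $28,650.00 + $9,785.82 = $75,295.82

$75,295.82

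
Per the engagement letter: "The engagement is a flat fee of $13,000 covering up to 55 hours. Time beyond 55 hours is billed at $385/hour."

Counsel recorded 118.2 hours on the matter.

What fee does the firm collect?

Flat fee: $13,000.00
Excess hours: 118.2 − 55 = 63.2
Overrun: 63.2 × $385 = $24,332.00
Total: $13,000.00 + $24,332.00 = $37,332.00

$37,332.00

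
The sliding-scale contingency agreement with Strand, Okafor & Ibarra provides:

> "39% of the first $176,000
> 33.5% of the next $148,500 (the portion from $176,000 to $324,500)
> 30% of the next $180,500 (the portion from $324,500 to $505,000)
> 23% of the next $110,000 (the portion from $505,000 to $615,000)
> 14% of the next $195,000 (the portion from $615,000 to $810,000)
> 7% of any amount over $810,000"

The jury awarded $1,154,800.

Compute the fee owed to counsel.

$249,273.50

First $176,000 at 39% = $68,640.00
Next $148,500 at 33.5% = $49,747.50
Next $180,500 at 30% = $54,150.00
Next $110,000 at 23% = $25,300.00
Next $195,000 at 14% = $27,300.00
Remaining $344,800 at 7% = $24,136.00
Fee: $68,640.00 + $49,747.50 + $54,150.00 + $25,300.00 + $27,300.00 + $24,136.00 = $249,273.50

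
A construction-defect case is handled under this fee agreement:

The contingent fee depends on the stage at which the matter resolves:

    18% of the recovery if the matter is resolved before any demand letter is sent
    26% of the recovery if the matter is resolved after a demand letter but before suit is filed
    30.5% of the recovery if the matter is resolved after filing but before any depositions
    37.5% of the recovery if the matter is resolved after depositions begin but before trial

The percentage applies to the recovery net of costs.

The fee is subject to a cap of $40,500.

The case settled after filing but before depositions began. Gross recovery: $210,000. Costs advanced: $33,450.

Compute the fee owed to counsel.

Fee base (net of costs): $210,000 − $33,450 = $176,550
The matter settled after filing but before depositions began, so the 30.5% rate applies.
$176,550 × 30.5% = $53,847.75
$53,847.75 exceeds the $40,500 cap, so the fee is capped at $40,500.00.

$40,500.00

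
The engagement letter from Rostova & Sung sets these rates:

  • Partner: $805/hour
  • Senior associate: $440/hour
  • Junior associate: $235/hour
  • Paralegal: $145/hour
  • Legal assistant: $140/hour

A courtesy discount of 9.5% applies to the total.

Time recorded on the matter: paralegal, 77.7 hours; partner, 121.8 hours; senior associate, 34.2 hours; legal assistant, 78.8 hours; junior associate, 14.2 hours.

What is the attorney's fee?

$125,552.91

Partner: 121.8 × $805 = $98,049.00
Senior associate: 34.2 × $440 = $15,048.00
Junior associate: 14.2 × $235 = $3,337.00
Paralegal: 77.7 × $145 = $11,266.50
Legal assistant: 78.8 × $140 = $11,032.00
Subtotal: $138,732.50
Less 9.5% discount: −$13,179.59
Total: $138,732.50 − $13,179.59 = $125,552.91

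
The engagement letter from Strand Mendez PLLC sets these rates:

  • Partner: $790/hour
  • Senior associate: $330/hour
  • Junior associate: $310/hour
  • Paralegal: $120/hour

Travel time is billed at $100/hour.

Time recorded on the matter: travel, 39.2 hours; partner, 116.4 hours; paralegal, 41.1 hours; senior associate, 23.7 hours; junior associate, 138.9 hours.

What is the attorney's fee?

Partner: 116.4 × $790 = $91,956.00
Senior associate: 23.7 × $330 = $7,821.00
Junior associate: 138.9 × $310 = $43,059.00
Paralegal: 41.1 × $120 = $4,932.00
Subtotal: $91,956.00 + $7,821.00 + $43,059.00 + $4,932.00 = $147,768.00
Travel: 39.2 × $100 = $3,920.00
Total: $147,768.00 + $3,920.00 = $151,688.00

$151,688.00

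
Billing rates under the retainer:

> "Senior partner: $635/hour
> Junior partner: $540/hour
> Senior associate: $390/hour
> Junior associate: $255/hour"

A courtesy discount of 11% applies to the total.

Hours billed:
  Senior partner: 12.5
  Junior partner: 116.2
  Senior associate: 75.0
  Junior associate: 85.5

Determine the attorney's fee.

Senior partner: 12.5 × $635 = $7,937.50
Junior partner: 116.2 × $540 = $62,748.00
Senior associate: 75.0 × $390 = $29,250.00
Junior associate: 85.5 × $255 = $21,802.50
Subtotal: $121,738.00
Less 11% discount: −$13,391.18
Total: $121,738.00 − $13,391.18 = $108,346.82

$108,346.82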